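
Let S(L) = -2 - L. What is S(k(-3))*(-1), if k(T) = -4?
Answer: -2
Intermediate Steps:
S(k(-3))*(-1) = (-2 - 1*(-4))*(-1) = (-2 + 4)*(-1) = 2*(-1) = -2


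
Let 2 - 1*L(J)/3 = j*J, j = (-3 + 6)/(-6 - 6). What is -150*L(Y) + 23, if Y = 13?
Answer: -4679/2 ≈ -2339.5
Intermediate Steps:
j = -¼ (j = 3/(-12) = 3*(-1/12) = -¼ ≈ -0.25000)
L(J) = 6 + 3*J/4 (L(J) = 6 - (-3)*J/4 = 6 + 3*J/4)
-150*L(Y) + 23 = -150*(6 + (¾)*13) + 23 = -150*(6 + 39/4) + 23 = -150*63/4 + 23 = -4725/2 + 23 = -4679/2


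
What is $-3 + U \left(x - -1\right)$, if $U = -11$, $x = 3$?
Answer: $-47$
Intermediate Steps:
$-3 + U \left(x - -1\right) = -3 - 11 \left(3 - -1\right) = -3 - 11 \left(3 + 1\right) = -3 - 44 = -47$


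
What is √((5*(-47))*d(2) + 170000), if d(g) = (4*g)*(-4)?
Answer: 4*√11095 ≈ 421.33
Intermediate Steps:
d(g) = -16*g
√((5*(-47))*d(2) + 170000) = √((5*(-47))*(-16*2) + 170000) = √(-235*(-32) + 170000) = √(7520 + 170000) = √177520 = 4*√11095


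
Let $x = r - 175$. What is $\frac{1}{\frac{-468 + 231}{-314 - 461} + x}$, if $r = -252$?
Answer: $- \frac{775}{330688} \approx -0.0023436$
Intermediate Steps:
$x = -427$ ($x = -252 - 175 = -427$)
$\frac{1}{\frac{-468 + 231}{-314 - 461} + x} = \frac{1}{\frac{-468 + 231}{-314 - 461} - 427} = \frac{1}{- \frac{237}{-775} - 427} = \frac{1}{\left(-237\right) \left(- \frac{1}{775}\right) - 427} = \frac{1}{\frac{237}{775} - 427} = \frac{1}{- \frac{330688}{775}} = - \frac{775}{330688}$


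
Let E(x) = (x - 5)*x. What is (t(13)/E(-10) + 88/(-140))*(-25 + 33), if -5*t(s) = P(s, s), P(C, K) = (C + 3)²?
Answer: -20368/2625 ≈ -7.7592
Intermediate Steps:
P(C, K) = (3 + C)²
t(s) = -(3 + s)²/5
E(x) = x*(-5 + x) (E(x) = (-5 + x)*x = x*(-5 + x))
(t(13)/E(-10) + 88/(-140))*(-25 + 33) = ((-(3 + 13)²/5)/((-10*(-5 - 10))) + 88/(-140))*(-25 + 33) = ((-⅕*16²)/((-10*(-15))) + 88*(-1/140))*8 = (-⅕*256/150 - 22/35)*8 = (-256/5*1/150 - 22/35)*8 = (-128/375 - 22/35)*8 = -2546/2625*8 = -20368/2625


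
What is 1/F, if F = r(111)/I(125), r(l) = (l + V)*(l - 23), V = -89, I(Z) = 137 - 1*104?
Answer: 3/176 ≈ 0.017045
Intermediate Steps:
I(Z) = 33 (I(Z) = 137 - 104 = 33)
r(l) = (-89 + l)*(-23 + l) (r(l) = (l - 89)*(l - 23) = (-89 + l)*(-23 + l))
F = 176/3 (F = (2047 + 111**2 - 112*111)/33 = (2047 + 12321 - 12432)*(1/33) = 1936*(1/33) = 176/3 ≈ 58.667)
1/F = 1/(176/3) = 3/176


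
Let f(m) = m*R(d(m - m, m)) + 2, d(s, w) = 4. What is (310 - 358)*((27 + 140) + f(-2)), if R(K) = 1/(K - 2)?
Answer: -8064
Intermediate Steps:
R(K) = 1/(-2 + K)
f(m) = 2 + m/2 (f(m) = m/(-2 + 4) + 2 = m/2 + 2 = 2 + m/2)
(310 - 358)*((27 + 140) + f(-2)) = (310 - 358)*((27 + 140) + (2 + (½)*(-2))) = -48*(167 + (2 - 1)) = -48*(167 + 1) = -48*168 = -8064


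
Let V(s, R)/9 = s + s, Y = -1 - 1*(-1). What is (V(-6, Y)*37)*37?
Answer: -147852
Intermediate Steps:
Y = 0 (Y = -1 + 1 = 0)
V(s, R) = 18*s (V(s, R) = 9*(s + s) = 9*(2*s) = 18*s)
(V(-6, Y)*37)*37 = ((18*(-6))*37)*37 = -108*37*37 = -3996*37 = -147852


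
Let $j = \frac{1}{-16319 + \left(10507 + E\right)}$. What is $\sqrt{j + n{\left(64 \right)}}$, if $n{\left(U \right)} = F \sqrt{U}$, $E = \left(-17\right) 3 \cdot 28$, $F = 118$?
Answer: $\frac{\sqrt{12370551790}}{3620} \approx 30.725$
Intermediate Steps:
$E = -1428$ ($E = \left(-51\right) 28 = -1428$)
$j = - \frac{1}{7240}$ ($j = \frac{1}{-16319 + \left(10507 - 1428\right)} = \frac{1}{-16319 + 9079} = \frac{1}{-7240} = - \frac{1}{7240} \approx -0.00013812$)
$n{\left(U \right)} = 118 \sqrt{U}$
$\sqrt{j + n{\left(64 \right)}} = \sqrt{- \frac{1}{7240} + 118 \sqrt{64}} = \sqrt{- \frac{1}{7240} + 118 \cdot 8} = \sqrt{- \frac{1}{7240} + 944} = \sqrt{\frac{6834559}{7240}} = \frac{\sqrt{12370551790}}{3620}$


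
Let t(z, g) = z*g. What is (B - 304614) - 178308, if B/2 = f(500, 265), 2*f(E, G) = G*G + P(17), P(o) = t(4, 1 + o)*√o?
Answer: -412697 + 72*√17 ≈ -4.1240e+5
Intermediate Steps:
t(z, g) = g*z
P(o) = √o*(4 + 4*o) (P(o) = ((1 + o)*4)*√o = (4 + 4*o)*√o = √o*(4 + 4*o))
f(E, G) = G²/2 + 36*√17 (f(E, G) = (G*G + 4*√17*(1 + 17))/2 = (G² + 4*√17*18)/2 = (G² + 72*√17)/2 = G²/2 + 36*√17)
B = 70225 + 72*√17 (B = 2*((½)*265² + 36*√17) = 2*((½)*70225 + 36*√17) = 2*(70225/2 + 36*√17) = 70225 + 72*√17 ≈ 70522.)
(B - 304614) - 178308 = ((70225 + 72*√17) - 304614) - 178308 = (-234389 + 72*√17) - 178308 = -412697 + 72*√17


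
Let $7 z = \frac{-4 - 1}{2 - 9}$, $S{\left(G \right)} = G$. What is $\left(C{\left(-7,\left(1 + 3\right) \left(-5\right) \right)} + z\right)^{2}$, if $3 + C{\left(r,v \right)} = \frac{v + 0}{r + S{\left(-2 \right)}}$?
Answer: $\frac{88804}{194481} \approx 0.45662$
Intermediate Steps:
$z = \frac{5}{49}$ ($z = \frac{\left(-4 - 1\right) \frac{1}{2 - 9}}{7} = \frac{\left(-5\right) \frac{1}{-7}}{7} = \frac{\left(-5\right) \left(- \frac{1}{7}\right)}{7} = \frac{1}{7} \cdot \frac{5}{7} = \frac{5}{49} \approx 0.10204$)
$C{\left(r,v \right)} = -3 + \frac{v}{-2 + r}$ ($C{\left(r,v \right)} = -3 + \frac{v + 0}{r - 2} = -3 + \frac{v}{-2 + r}$)
$\left(C{\left(-7,\left(1 + 3\right) \left(-5\right) \right)} + z\right)^{2} = \left(\frac{6 + \left(1 + 3\right) \left(-5\right) - -21}{-2 - 7} + \frac{5}{49}\right)^{2} = \left(\frac{6 + 4 \left(-5\right) + 21}{-9} + \frac{5}{49}\right)^{2} = \left(- \frac{6 - 20 + 21}{9} + \frac{5}{49}\right)^{2} = \left(\left(- \frac{1}{9}\right) 7 + \frac{5}{49}\right)^{2} = \left(- \frac{7}{9} + \frac{5}{49}\right)^{2} = \left(- \frac{298}{441}\right)^{2} = \frac{88804}{194481}$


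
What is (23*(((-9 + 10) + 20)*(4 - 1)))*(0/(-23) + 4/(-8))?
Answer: -1449/2 ≈ -724.50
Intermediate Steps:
(23*(((-9 + 10) + 20)*(4 - 1)))*(0/(-23) + 4/(-8)) = (23*((1 + 20)*3))*(0*(-1/23) + 4*(-1/8)) = (23*(21*3))*(0 - 1/2) = (23*63)*(-1/2) = 1449*(-1/2) = -1449/2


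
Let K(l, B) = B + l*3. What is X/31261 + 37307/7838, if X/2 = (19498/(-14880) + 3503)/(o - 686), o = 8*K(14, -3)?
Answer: 811190920880531/170448299189520 ≈ 4.7592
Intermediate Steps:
K(l, B) = B + 3*l
o = 312 (o = 8*(-3 + 3*14) = 8*(-3 + 42) = 8*39 = 312)
X = -26052571/1391280 (X = 2*((19498/(-14880) + 3503)/(312 - 686)) = 2*((19498*(-1/14880) + 3503)/(-374)) = 2*((-9749/7440 + 3503)*(-1/374)) = 2*((26052571/7440)*(-1/374)) = 2*(-26052571/2782560) = -26052571/1391280 ≈ -18.726)
X/31261 + 37307/7838 = -26052571/1391280/31261 + 37307/7838 = -26052571/1391280*1/31261 + 37307*(1/7838) = -26052571/43492804080 + 37307/7838 = 811190920880531/170448299189520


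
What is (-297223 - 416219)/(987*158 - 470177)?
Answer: 713442/314231 ≈ 2.2704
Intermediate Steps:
(-297223 - 416219)/(987*158 - 470177) = -713442/(155946 - 470177) = -713442/(-314231) = -713442*(-1/314231) = 713442/314231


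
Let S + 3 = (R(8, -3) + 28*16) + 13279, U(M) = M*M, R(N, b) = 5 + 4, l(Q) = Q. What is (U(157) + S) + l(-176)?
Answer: 38206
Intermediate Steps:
R(N, b) = 9
U(M) = M²
S = 13733 (S = -3 + ((9 + 28*16) + 13279) = -3 + ((9 + 448) + 13279) = -3 + (457 + 13279) = -3 + 13736 = 13733)
(U(157) + S) + l(-176) = (157² + 13733) - 176 = (24649 + 13733) - 176 = 38382 - 176 = 38206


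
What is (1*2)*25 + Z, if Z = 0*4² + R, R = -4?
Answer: 46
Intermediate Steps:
Z = -4 (Z = 0*4² - 4 = 0*16 - 4 = 0 - 4 = -4)
(1*2)*25 + Z = (1*2)*25 - 4 = 2*25 - 4 = 50 - 4 = 46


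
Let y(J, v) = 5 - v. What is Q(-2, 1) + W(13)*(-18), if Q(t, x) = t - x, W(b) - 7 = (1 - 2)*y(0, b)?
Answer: -273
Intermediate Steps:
W(b) = 2 + b (W(b) = 7 + (1 - 2)*(5 - b) = 7 - (5 - b) = 7 + (-5 + b) = 2 + b)
Q(-2, 1) + W(13)*(-18) = (-2 - 1*1) + (2 + 13)*(-18) = (-2 - 1) + 15*(-18) = -3 - 270 = -273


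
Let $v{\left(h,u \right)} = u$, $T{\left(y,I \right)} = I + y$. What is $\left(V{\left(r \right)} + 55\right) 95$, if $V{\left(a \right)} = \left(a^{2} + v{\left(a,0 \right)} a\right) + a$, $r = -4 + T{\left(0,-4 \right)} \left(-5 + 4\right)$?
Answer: $5225$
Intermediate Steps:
$r = 0$ ($r = -4 + \left(-4 + 0\right) \left(-5 + 4\right) = -4 - -4 = -4 + 4 = 0$)
$V{\left(a \right)} = a + a^{2}$ ($V{\left(a \right)} = \left(a^{2} + 0 a\right) + a = \left(a^{2} + 0\right) + a = a^{2} + a = a + a^{2}$)
$\left(V{\left(r \right)} + 55\right) 95 = \left(0 \left(1 + 0\right) + 55\right) 95 = \left(0 \cdot 1 + 55\right) 95 = \left(0 + 55\right) 95 = 55 \cdot 95 = 5225$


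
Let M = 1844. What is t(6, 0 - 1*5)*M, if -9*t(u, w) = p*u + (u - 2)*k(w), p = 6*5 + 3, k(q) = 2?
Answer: -379864/9 ≈ -42207.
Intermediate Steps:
p = 33 (p = 30 + 3 = 33)
t(u, w) = 4/9 - 35*u/9 (t(u, w) = -(33*u + (u - 2)*2)/9 = -(33*u + (-2 + u)*2)/9 = -(33*u + (-4 + 2*u))/9 = -(-4 + 35*u)/9 = 4/9 - 35*u/9)
t(6, 0 - 1*5)*M = (4/9 - 35/9*6)*1844 = (4/9 - 70/3)*1844 = -206/9*1844 = -379864/9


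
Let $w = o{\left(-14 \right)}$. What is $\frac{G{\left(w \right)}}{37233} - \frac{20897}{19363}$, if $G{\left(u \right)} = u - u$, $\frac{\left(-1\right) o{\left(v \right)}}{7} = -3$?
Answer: $- \frac{20897}{19363} \approx -1.0792$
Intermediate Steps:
$o{\left(v \right)} = 21$ ($o{\left(v \right)} = \left(-7\right) \left(-3\right) = 21$)
$w = 21$
$G{\left(u \right)} = 0$
$\frac{G{\left(w \right)}}{37233} - \frac{20897}{19363} = \frac{0}{37233} - \frac{20897}{19363} = 0 \cdot \frac{1}{37233} - \frac{20897}{19363} = 0 - \frac{20897}{19363} = - \frac{20897}{19363}$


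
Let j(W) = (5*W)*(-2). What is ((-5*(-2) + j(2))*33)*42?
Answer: -13860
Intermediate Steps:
j(W) = -10*W
((-5*(-2) + j(2))*33)*42 = ((-5*(-2) - 10*2)*33)*42 = ((10 - 20)*33)*42 = -10*33*42 = -330*42 = -13860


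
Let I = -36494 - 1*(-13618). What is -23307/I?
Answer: 23307/22876 ≈ 1.0188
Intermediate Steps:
I = -22876 (I = -36494 + 13618 = -22876)
-23307/I = -23307/(-22876) = -23307*(-1/22876) = 23307/22876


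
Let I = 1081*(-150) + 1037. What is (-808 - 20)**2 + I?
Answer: 524471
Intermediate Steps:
I = -161113 (I = -162150 + 1037 = -161113)
(-808 - 20)**2 + I = (-808 - 20)**2 - 161113 = (-828)**2 - 161113 = 685584 - 161113 = 524471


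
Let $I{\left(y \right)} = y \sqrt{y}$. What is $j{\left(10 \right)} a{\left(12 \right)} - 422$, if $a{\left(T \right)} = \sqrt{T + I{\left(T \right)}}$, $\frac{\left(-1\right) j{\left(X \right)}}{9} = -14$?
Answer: $-422 + 252 \sqrt{3 + 6 \sqrt{3}} \approx 500.21$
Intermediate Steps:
$j{\left(X \right)} = 126$ ($j{\left(X \right)} = \left(-9\right) \left(-14\right) = 126$)
$I{\left(y \right)} = y^{\frac{3}{2}}$
$a{\left(T \right)} = \sqrt{T + T^{\frac{3}{2}}}$
$j{\left(10 \right)} a{\left(12 \right)} - 422 = 126 \sqrt{12 + 12^{\frac{3}{2}}} - 422 = 126 \sqrt{12 + 24 \sqrt{3}} - 422 = -422 + 126 \sqrt{12 + 24 \sqrt{3}}$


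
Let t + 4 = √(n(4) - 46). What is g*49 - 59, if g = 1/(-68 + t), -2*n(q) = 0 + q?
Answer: -13009/218 - 49*I*√3/1308 ≈ -59.674 - 0.064886*I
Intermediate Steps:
n(q) = -q/2 (n(q) = -(0 + q)/2 = -q/2)
t = -4 + 4*I*√3 (t = -4 + √(-½*4 - 46) = -4 + √(-2 - 46) = -4 + √(-48) = -4 + 4*I*√3 ≈ -4.0 + 6.9282*I)
g = 1/(-72 + 4*I*√3) (g = 1/(-68 + (-4 + 4*I*√3)) = 1/(-72 + 4*I*√3) ≈ -0.013761 - 0.0013242*I)
g*49 - 59 = (-3/218 - I*√3/1308)*49 - 59 = (-147/218 - 49*I*√3/1308) - 59 = -13009/218 - 49*I*√3/1308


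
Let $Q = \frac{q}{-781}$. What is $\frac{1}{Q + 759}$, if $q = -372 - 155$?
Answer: $\frac{781}{593306} \approx 0.0013164$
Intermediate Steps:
$q = -527$ ($q = -372 - 155 = -527$)
$Q = \frac{527}{781}$ ($Q = - \frac{527}{-781} = \left(-527\right) \left(- \frac{1}{781}\right) = \frac{527}{781} \approx 0.67478$)
$\frac{1}{Q + 759} = \frac{1}{\frac{527}{781} + 759} = \frac{1}{\frac{593306}{781}} = \frac{781}{593306}$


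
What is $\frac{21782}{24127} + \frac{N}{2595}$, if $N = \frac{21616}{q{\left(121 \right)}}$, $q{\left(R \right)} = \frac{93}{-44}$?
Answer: $- \frac{17690527238}{5822689545} \approx -3.0382$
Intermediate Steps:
$q{\left(R \right)} = - \frac{93}{44}$ ($q{\left(R \right)} = 93 \left(- \frac{1}{44}\right) = - \frac{93}{44}$)
$N = - \frac{951104}{93}$ ($N = \frac{21616}{- \frac{93}{44}} = 21616 \left(- \frac{44}{93}\right) = - \frac{951104}{93} \approx -10227.0$)
$\frac{21782}{24127} + \frac{N}{2595} = \frac{21782}{24127} - \frac{951104}{93 \cdot 2595} = 21782 \cdot \frac{1}{24127} - \frac{951104}{241335} = \frac{21782}{24127} - \frac{951104}{241335} = - \frac{17690527238}{5822689545}$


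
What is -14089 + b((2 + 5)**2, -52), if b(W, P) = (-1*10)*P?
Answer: -13569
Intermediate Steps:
b(W, P) = -10*P
-14089 + b((2 + 5)**2, -52) = -14089 - 10*(-52) = -14089 + 520 = -13569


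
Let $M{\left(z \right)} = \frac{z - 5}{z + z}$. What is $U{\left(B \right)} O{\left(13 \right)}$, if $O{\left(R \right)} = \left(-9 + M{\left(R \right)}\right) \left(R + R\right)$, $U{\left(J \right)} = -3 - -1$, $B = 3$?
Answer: $452$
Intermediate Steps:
$M{\left(z \right)} = \frac{-5 + z}{2 z}$
$U{\left(J \right)} = -2$ ($U{\left(J \right)} = -3 + 1 = -2$)
$O{\left(R \right)} = 2 R \left(-9 + \frac{-5 + R}{2 R}\right)$ ($O{\left(R \right)} = \left(-9 + \frac{-5 + R}{2 R}\right) \left(R + R\right) = \left(-9 + \frac{-5 + R}{2 R}\right) 2 R = 2 R \left(-9 + \frac{-5 + R}{2 R}\right)$)
$U{\left(B \right)} O{\left(13 \right)} = - 2 \left(-5 - 221\right) = \left(-2\right) \left(-226\right) = 452$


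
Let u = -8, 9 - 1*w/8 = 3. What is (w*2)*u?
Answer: -768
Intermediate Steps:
w = 48 (w = 72 - 8*3 = 72 - 24 = 48)
(w*2)*u = (48*2)*(-8) = 96*(-8) = -768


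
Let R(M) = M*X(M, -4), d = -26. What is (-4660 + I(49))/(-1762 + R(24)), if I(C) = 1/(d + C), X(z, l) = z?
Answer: 107179/27278 ≈ 3.9291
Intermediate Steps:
I(C) = 1/(-26 + C)
R(M) = M² (R(M) = M*M = M²)
(-4660 + I(49))/(-1762 + R(24)) = (-4660 + 1/(-26 + 49))/(-1762 + 24²) = (-4660 + 1/23)/(-1762 + 576) = (-4660 + 1/23)/(-1186) = -107179/23*(-1/1186) = 107179/27278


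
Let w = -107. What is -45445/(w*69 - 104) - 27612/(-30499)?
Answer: 1592758099/228346013 ≈ 6.9752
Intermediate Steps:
-45445/(w*69 - 104) - 27612/(-30499) = -45445/(-107*69 - 104) - 27612/(-30499) = -45445/(-7383 - 104) - 27612*(-1/30499) = -45445/(-7487) + 27612/30499 = -45445*(-1/7487) + 27612/30499 = 45445/7487 + 27612/30499 = 1592758099/228346013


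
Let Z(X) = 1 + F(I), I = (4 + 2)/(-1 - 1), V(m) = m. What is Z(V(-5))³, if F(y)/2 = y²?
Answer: 6859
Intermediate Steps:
I = -3 (I = 6/(-2) = 6*(-½) = -3)
F(y) = 2*y²
Z(X) = 19 (Z(X) = 1 + 2*(-3)² = 1 + 2*9 = 1 + 18 = 19)
Z(V(-5))³ = 19³ = 6859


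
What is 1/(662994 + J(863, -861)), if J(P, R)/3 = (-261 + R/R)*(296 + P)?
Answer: -1/241026 ≈ -4.1489e-6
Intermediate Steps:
J(P, R) = -230880 - 780*P (J(P, R) = 3*((-261 + R/R)*(296 + P)) = 3*((-261 + 1)*(296 + P)) = 3*(-260*(296 + P)) = 3*(-76960 - 260*P) = -230880 - 780*P)
1/(662994 + J(863, -861)) = 1/(662994 + (-230880 - 780*863)) = 1/(662994 + (-230880 - 673140)) = 1/(662994 - 904020) = 1/(-241026) = -1/241026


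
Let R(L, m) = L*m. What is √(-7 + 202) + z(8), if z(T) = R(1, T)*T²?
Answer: 512 + √195 ≈ 525.96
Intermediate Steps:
z(T) = T³ (z(T) = (1*T)*T² = T*T² = T³)
√(-7 + 202) + z(8) = √(-7 + 202) + 8³ = √195 + 512 = 512 + √195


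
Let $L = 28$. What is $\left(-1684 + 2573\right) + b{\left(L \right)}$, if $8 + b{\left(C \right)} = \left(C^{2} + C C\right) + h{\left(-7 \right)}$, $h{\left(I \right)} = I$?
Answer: $2442$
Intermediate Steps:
$b{\left(C \right)} = -15 + 2 C^{2}$ ($b{\left(C \right)} = -8 - \left(7 - C^{2} - C C\right) = -8 + \left(\left(C^{2} + C^{2}\right) - 7\right) = -8 + \left(2 C^{2} - 7\right) = -8 + \left(-7 + 2 C^{2}\right) = -15 + 2 C^{2}$)
$\left(-1684 + 2573\right) + b{\left(L \right)} = \left(-1684 + 2573\right) - \left(15 - 2 \cdot 28^{2}\right) = 889 + \left(-15 + 2 \cdot 784\right) = 889 + \left(-15 + 1568\right) = 889 + 1553 = 2442$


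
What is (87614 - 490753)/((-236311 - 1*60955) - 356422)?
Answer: 403139/653688 ≈ 0.61671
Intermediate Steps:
(87614 - 490753)/((-236311 - 1*60955) - 356422) = -403139/((-236311 - 60955) - 356422) = -403139/(-297266 - 356422) = -403139/(-653688) = -403139*(-1/653688) = 403139/653688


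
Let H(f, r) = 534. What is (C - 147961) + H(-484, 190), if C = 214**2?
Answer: -101631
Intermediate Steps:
C = 45796
(C - 147961) + H(-484, 190) = (45796 - 147961) + 534 = -102165 + 534 = -101631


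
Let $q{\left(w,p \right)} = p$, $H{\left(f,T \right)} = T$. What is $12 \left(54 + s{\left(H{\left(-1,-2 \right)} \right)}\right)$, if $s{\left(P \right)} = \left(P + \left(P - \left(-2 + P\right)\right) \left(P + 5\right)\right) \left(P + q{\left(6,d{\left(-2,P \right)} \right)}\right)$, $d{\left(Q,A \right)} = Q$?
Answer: $456$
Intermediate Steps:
$s{\left(P \right)} = \left(-2 + P\right) \left(10 + 3 P\right)$ ($s{\left(P \right)} = \left(P + \left(P - \left(-2 + P\right)\right) \left(P + 5\right)\right) \left(P - 2\right) = \left(P + 2 \left(5 + P\right)\right) \left(-2 + P\right) = \left(P + \left(10 + 2 P\right)\right) \left(-2 + P\right) = \left(10 + 3 P\right) \left(-2 + P\right) = \left(-2 + P\right) \left(10 + 3 P\right)$)
$12 \left(54 + s{\left(H{\left(-1,-2 \right)} \right)}\right) = 12 \left(54 + \left(-20 + 3 \left(-2\right)^{2} + 4 \left(-2\right)\right)\right) = 12 \left(54 - 16\right) = 12 \cdot 38 = 456$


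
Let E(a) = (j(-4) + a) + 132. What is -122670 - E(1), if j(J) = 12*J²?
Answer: -122995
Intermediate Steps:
E(a) = 324 + a (E(a) = (12*(-4)² + a) + 132 = (12*16 + a) + 132 = (192 + a) + 132 = 324 + a)
-122670 - E(1) = -122670 - (324 + 1) = -122670 - 1*325 = -122670 - 325 = -122995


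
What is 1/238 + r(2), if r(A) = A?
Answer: 477/238 ≈ 2.0042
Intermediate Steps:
1/238 + r(2) = 1/238 + 2 = 477/238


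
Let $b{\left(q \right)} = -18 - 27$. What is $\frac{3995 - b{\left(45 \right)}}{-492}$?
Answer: $- \frac{1010}{123} \approx -8.2114$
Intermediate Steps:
$b{\left(q \right)} = -45$ ($b{\left(q \right)} = -18 - 27 = -45$)
$\frac{3995 - b{\left(45 \right)}}{-492} = \frac{3995 - -45}{-492} = \left(3995 + 45\right) \left(- \frac{1}{492}\right) = 4040 \left(- \frac{1}{492}\right) = - \frac{1010}{123}$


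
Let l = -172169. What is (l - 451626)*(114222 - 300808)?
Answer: 116391413870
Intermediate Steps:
(l - 451626)*(114222 - 300808) = (-172169 - 451626)*(114222 - 300808) = -623795*(-186586) = 116391413870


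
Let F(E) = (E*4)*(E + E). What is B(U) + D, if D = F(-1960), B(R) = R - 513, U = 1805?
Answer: 30734092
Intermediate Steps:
B(R) = -513 + R
F(E) = 8*E² (F(E) = (4*E)*(2*E) = 8*E²)
D = 30732800 (D = 8*(-1960)² = 8*3841600 = 30732800)
B(U) + D = (-513 + 1805) + 30732800 = 1292 + 30732800 = 30734092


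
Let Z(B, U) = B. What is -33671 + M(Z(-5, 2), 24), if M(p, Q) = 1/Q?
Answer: -808103/24 ≈ -33671.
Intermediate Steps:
-33671 + M(Z(-5, 2), 24) = -33671 + 1/24 = -808103/24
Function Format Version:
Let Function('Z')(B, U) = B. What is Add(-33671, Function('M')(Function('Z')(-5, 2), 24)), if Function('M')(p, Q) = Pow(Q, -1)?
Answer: Rational(-808103, 24) ≈ -33671.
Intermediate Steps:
Add(-33671, Function('M')(Function('Z')(-5, 2), 24)) = Add(-33671, Pow(24, -1)) = Add(-33671, Rational(1, 24)) = Rational(-808103, 24)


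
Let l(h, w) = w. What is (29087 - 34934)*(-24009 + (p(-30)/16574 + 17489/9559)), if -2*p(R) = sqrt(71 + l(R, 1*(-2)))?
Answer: 1341796117074/9559 + 5847*sqrt(69)/33148 ≈ 1.4037e+8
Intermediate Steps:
p(R) = -sqrt(69)/2 (p(R) = -sqrt(71 + 1*(-2))/2 = -sqrt(71 - 2)/2 = -sqrt(69)/2)
(29087 - 34934)*(-24009 + (p(-30)/16574 + 17489/9559)) = (29087 - 34934)*(-24009 + (-sqrt(69)/2/16574 + 17489/9559)) = -5847*(-24009 + (-sqrt(69)/2*(1/16574) + 17489*(1/9559))) = -5847*(-24009 + (-sqrt(69)/33148 + 17489/9559)) = -5847*(-24009 + (17489/9559 - sqrt(69)/33148)) = -5847*(-229484542/9559 - sqrt(69)/33148) = 1341796117074/9559 + 5847*sqrt(69)/33148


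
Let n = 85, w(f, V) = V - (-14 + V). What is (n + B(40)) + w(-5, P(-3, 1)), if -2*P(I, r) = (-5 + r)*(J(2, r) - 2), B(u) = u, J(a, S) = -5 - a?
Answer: 139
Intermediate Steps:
P(I, r) = -45/2 + 9*r/2 (P(I, r) = -(-5 + r)*((-5 - 1*2) - 2)/2 = -(-5 + r)*((-5 - 2) - 2)/2 = -(-5 + r)*(-7 - 2)/2 = -(-5 + r)*(-9)/2 = -(45 - 9*r)/2 = -45/2 + 9*r/2)
w(f, V) = 14 (w(f, V) = V + (14 - V) = 14)
(n + B(40)) + w(-5, P(-3, 1)) = (85 + 40) + 14 = 125 + 14 = 139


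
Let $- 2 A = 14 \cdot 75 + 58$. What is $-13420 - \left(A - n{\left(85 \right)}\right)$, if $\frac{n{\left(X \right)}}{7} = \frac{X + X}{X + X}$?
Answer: $-12859$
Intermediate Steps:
$n{\left(X \right)} = 7$ ($n{\left(X \right)} = 7 \frac{X + X}{X + X} = 7 \frac{2 X}{2 X} = 7 \cdot 2 X \frac{1}{2 X} = 7 \cdot 1 = 7$)
$A = -554$ ($A = - \frac{14 \cdot 75 + 58}{2} = - \frac{1050 + 58}{2} = \left(- \frac{1}{2}\right) 1108 = -554$)
$-13420 - \left(A - n{\left(85 \right)}\right) = -13420 - \left(-554 - 7\right) = -13420 - -561 = -13420 + 561 = -12859$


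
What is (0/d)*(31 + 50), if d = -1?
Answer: 0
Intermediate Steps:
(0/d)*(31 + 50) = (0/(-1))*(31 + 50) = (0*(-1))*81 = 0*81 = 0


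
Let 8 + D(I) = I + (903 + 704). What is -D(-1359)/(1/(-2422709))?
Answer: 581450160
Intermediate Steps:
D(I) = 1599 + I (D(I) = -8 + (I + (903 + 704)) = -8 + (I + 1607) = -8 + (1607 + I) = 1599 + I)
-D(-1359)/(1/(-2422709)) = -(1599 - 1359)/(1/(-2422709)) = -240/(-1/2422709) = -240*(-2422709) = -1*(-581450160) = 581450160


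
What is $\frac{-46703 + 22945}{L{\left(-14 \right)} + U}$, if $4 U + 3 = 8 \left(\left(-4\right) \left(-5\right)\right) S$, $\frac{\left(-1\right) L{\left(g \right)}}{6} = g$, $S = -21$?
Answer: $\frac{95032}{3027} \approx 31.395$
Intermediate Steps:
$L{\left(g \right)} = - 6 g$
$U = - \frac{3363}{4}$ ($U = - \frac{3}{4} + \frac{8 \left(\left(-4\right) \left(-5\right)\right) \left(-21\right)}{4} = - \frac{3}{4} + \frac{8 \cdot 20 \left(-21\right)}{4} = - \frac{3}{4} + \frac{160 \left(-21\right)}{4} = - \frac{3}{4} + \frac{1}{4} \left(-3360\right) = - \frac{3}{4} - 840 = - \frac{3363}{4} \approx -840.75$)
$\frac{-46703 + 22945}{L{\left(-14 \right)} + U} = \frac{-46703 + 22945}{\left(-6\right) \left(-14\right) - \frac{3363}{4}} = - \frac{23758}{84 - \frac{3363}{4}} = - \frac{23758}{- \frac{3027}{4}} = \left(-23758\right) \left(- \frac{4}{3027}\right) = \frac{95032}{3027}$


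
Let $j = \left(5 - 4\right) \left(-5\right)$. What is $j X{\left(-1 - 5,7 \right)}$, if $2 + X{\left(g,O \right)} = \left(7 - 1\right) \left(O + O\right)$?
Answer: $-410$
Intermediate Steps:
$j = -5$ ($j = 1 \left(-5\right) = -5$)
$X{\left(g,O \right)} = -2 + 12 O$ ($X{\left(g,O \right)} = -2 + \left(7 - 1\right) \left(O + O\right) = -2 + 6 \cdot 2 O = -2 + 12 O$)
$j X{\left(-1 - 5,7 \right)} = - 5 \left(-2 + 12 \cdot 7\right) = - 5 \left(-2 + 84\right) = \left(-5\right) 82 = -410$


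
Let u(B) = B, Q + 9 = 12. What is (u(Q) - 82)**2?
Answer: 6241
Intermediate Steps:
Q = 3 (Q = -9 + 12 = 3)
(u(Q) - 82)**2 = (3 - 82)**2 = (-79)**2 = 6241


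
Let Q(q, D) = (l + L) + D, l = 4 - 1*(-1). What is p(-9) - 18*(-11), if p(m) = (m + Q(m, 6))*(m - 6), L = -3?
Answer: 213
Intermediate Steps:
l = 5 (l = 4 + 1 = 5)
Q(q, D) = 2 + D (Q(q, D) = (5 - 3) + D = 2 + D)
p(m) = (-6 + m)*(8 + m) (p(m) = (m + (2 + 6))*(m - 6) = (m + 8)*(-6 + m) = (8 + m)*(-6 + m) = (-6 + m)*(8 + m))
p(-9) - 18*(-11) = (-48 + (-9)² + 2*(-9)) - 18*(-11) = (-48 + 81 - 18) + 198 = 15 + 198 = 213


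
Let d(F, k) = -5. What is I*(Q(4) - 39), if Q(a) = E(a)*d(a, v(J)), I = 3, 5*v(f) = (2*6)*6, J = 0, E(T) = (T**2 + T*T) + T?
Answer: -657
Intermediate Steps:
E(T) = T + 2*T**2 (E(T) = (T**2 + T**2) + T = 2*T**2 + T = T + 2*T**2)
v(f) = 72/5 (v(f) = ((2*6)*6)/5 = (12*6)/5 = (1/5)*72 = 72/5)
Q(a) = -5*a*(1 + 2*a) (Q(a) = (a*(1 + 2*a))*(-5) = -5*a*(1 + 2*a))
I*(Q(4) - 39) = 3*(-5*4*(1 + 2*4) - 39) = 3*(-5*4*(1 + 8) - 39) = 3*(-5*4*9 - 39) = 3*(-180 - 39) = 3*(-219) = -657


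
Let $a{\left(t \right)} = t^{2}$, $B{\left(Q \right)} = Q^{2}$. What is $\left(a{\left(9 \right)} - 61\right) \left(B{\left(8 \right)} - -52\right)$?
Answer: $2320$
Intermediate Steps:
$\left(a{\left(9 \right)} - 61\right) \left(B{\left(8 \right)} - -52\right) = \left(9^{2} - 61\right) \left(8^{2} - -52\right) = \left(81 - 61\right) \left(64 + 52\right) = 20 \cdot 116 = 2320$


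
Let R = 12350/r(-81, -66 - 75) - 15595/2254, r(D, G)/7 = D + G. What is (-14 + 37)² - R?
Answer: 136072021/250194 ≈ 543.87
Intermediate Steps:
r(D, G) = 7*D + 7*G (r(D, G) = 7*(D + G) = 7*D + 7*G)
R = -3719395/250194 (R = 12350/(7*(-81) + 7*(-66 - 75)) - 15595/2254 = 12350/(-567 + 7*(-141)) - 15595*1/2254 = 12350/(-567 - 987) - 15595/2254 = 12350/(-1554) - 15595/2254 = 12350*(-1/1554) - 15595/2254 = -6175/777 - 15595/2254 = -3719395/250194 ≈ -14.866)
(-14 + 37)² - R = (-14 + 37)² - 1*(-3719395/250194) = 23² + 3719395/250194 = 529 + 3719395/250194 = 136072021/250194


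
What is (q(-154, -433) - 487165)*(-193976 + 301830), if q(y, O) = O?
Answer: -52589394692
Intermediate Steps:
(q(-154, -433) - 487165)*(-193976 + 301830) = (-433 - 487165)*(-193976 + 301830) = -487598*107854 = -52589394692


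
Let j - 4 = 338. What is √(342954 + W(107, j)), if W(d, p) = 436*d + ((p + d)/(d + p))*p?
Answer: 2*√97487 ≈ 624.46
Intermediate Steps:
j = 342 (j = 4 + 338 = 342)
W(d, p) = p + 436*d (W(d, p) = 436*d + ((d + p)/(d + p))*p = 436*d + 1*p = 436*d + p = p + 436*d)
√(342954 + W(107, j)) = √(342954 + (342 + 436*107)) = √(342954 + (342 + 46652)) = √(342954 + 46994) = √389948 = 2*√97487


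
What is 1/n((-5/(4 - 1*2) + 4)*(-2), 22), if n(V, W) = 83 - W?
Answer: 1/61 ≈ 0.016393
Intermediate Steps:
1/n((-5/(4 - 1*2) + 4)*(-2), 22) = 1/(83 - 1*22) = 1/(83 - 22) = 1/61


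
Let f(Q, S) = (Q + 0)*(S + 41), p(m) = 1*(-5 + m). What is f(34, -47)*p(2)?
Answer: 612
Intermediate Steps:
p(m) = -5 + m
f(Q, S) = Q*(41 + S)
f(34, -47)*p(2) = (34*(41 - 47))*(-5 + 2) = (34*(-6))*(-3) = -204*(-3) = 612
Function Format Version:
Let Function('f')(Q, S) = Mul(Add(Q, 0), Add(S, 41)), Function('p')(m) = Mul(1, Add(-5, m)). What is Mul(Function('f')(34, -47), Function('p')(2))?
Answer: 612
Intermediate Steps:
Function('p')(m) = Add(-5, m)
Function('f')(Q, S) = Mul(Q, Add(41, S))
Mul(Function('f')(34, -47), Function('p')(2)) = Mul(Mul(34, Add(41, -47)), Add(-5, 2)) = Mul(Mul(34, -6), -3) = Mul(-204, -3) = 612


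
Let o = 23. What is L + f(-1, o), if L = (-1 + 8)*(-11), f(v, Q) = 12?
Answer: -65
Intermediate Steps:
L = -77 (L = 7*(-11) = -77)
L + f(-1, o) = -77 + 12 = -65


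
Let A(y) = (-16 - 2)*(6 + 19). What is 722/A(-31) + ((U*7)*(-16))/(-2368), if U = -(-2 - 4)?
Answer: -21989/16650 ≈ -1.3207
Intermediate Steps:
U = 6 (U = -1*(-6) = 6)
A(y) = -450 (A(y) = -18*25 = -450)
722/A(-31) + ((U*7)*(-16))/(-2368) = 722/(-450) + ((6*7)*(-16))/(-2368) = 722*(-1/450) + (42*(-16))*(-1/2368) = -361/225 - 672*(-1/2368) = -361/225 + 21/74 = -21989/16650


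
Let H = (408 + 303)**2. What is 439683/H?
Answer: 146561/168507 ≈ 0.86976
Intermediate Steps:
H = 505521 (H = 711**2 = 505521)
439683/H = 439683/505521 = 439683*(1/505521) = 146561/168507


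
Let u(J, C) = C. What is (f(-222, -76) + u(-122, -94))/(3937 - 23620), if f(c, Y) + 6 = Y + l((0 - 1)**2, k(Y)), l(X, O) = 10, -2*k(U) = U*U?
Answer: 166/19683 ≈ 0.0084337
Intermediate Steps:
k(U) = -U**2/2 (k(U) = -U*U/2 = -U**2/2)
f(c, Y) = 4 + Y (f(c, Y) = -6 + (Y + 10) = -6 + (10 + Y) = 4 + Y)
(f(-222, -76) + u(-122, -94))/(3937 - 23620) = ((4 - 76) - 94)/(3937 - 23620) = (-72 - 94)/(-19683) = -166*(-1/19683) = 166/19683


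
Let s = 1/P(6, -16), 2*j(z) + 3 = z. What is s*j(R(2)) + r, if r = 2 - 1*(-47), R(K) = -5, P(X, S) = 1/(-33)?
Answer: 181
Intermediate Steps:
P(X, S) = -1/33
r = 49 (r = 2 + 47 = 49)
j(z) = -3/2 + z/2
s = -33 (s = 1/(-1/33) = -33)
s*j(R(2)) + r = -33*(-3/2 + (½)*(-5)) + 49 = -33*(-3/2 - 5/2) + 49 = -33*(-4) + 49 = 132 + 49 = 181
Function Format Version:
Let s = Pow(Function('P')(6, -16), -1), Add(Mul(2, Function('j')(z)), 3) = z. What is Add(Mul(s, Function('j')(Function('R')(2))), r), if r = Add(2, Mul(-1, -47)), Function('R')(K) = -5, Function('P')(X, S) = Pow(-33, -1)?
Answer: 181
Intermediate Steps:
Function('P')(X, S) = Rational(-1, 33)
r = 49 (r = Add(2, 47) = 49)
Function('j')(z) = Add(Rational(-3, 2), Mul(Rational(1, 2), z))
s = -33 (s = Pow(Rational(-1, 33), -1) = -33)
Add(Mul(s, Function('j')(Function('R')(2))), r) = Add(Mul(-33, Add(Rational(-3, 2), Mul(Rational(1, 2), -5))), 49) = Add(Mul(-33, Add(Rational(-3, 2), Rational(-5, 2))), 49) = Add(Mul(-33, -4), 49) = Add(132, 49) = 181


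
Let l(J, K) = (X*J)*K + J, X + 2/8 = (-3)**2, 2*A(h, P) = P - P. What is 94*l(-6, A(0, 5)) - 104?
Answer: -668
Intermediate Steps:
A(h, P) = 0 (A(h, P) = (P - P)/2 = (1/2)*0 = 0)
X = 35/4 (X = -1/4 + (-3)**2 = -1/4 + 9 = 35/4 ≈ 8.7500)
l(J, K) = J + 35*J*K/4 (l(J, K) = (35*J/4)*K + J = 35*J*K/4 + J = J + 35*J*K/4)
94*l(-6, A(0, 5)) - 104 = 94*((1/4)*(-6)*(4 + 35*0)) - 104 = 94*((1/4)*(-6)*(4 + 0)) - 104 = 94*((1/4)*(-6)*4) - 104 = 94*(-6) - 104 = -564 - 104 = -668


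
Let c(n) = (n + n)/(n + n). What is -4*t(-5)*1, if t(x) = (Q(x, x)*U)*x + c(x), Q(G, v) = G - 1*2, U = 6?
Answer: -844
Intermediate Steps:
Q(G, v) = -2 + G (Q(G, v) = G - 2 = -2 + G)
c(n) = 1 (c(n) = (2*n)/((2*n)) = (2*n)*(1/(2*n)) = 1)
t(x) = 1 + x*(-12 + 6*x) (t(x) = ((-2 + x)*6)*x + 1 = (-12 + 6*x)*x + 1 = x*(-12 + 6*x) + 1 = 1 + x*(-12 + 6*x))
-4*t(-5)*1 = -4*(1 + 6*(-5)*(-2 - 5))*1 = -4*(1 + 6*(-5)*(-7))*1 = -4*(1 + 210)*1 = -4*211*1 = -844*1 = -844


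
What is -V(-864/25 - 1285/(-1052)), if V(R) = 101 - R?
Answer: -3533103/26300 ≈ -134.34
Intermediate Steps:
-V(-864/25 - 1285/(-1052)) = -(101 - (-864/25 - 1285/(-1052))) = -(101 - (-864*1/25 - 1285*(-1/1052))) = -(101 - (-864/25 + 1285/1052)) = -(101 - 1*(-876803/26300)) = -(101 + 876803/26300) = -1*3533103/26300 = -3533103/26300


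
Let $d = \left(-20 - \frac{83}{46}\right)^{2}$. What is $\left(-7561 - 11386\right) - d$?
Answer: $- \frac{41097861}{2116} \approx -19422.0$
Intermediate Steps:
$d = \frac{1006009}{2116}$ ($d = \left(-20 - \frac{83}{46}\right)^{2} = \left(- \frac{1003}{46}\right)^{2} = \frac{1006009}{2116} \approx 475.43$)
$\left(-7561 - 11386\right) - d = \left(-7561 - 11386\right) - \frac{1006009}{2116} = -18947 - \frac{1006009}{2116} = - \frac{41097861}{2116}$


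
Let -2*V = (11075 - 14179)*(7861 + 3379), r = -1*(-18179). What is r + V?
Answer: 17462659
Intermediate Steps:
r = 18179
V = 17444480 (V = -(11075 - 14179)*(7861 + 3379)/2 = -(-1552)*11240 = -1/2*(-34888960) = 17444480)
r + V = 18179 + 17444480 = 17462659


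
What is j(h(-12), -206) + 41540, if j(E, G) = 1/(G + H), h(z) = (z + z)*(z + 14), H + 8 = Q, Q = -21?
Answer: 9761899/235 ≈ 41540.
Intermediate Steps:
H = -29 (H = -8 - 21 = -29)
h(z) = 2*z*(14 + z) (h(z) = (2*z)*(14 + z) = 2*z*(14 + z))
j(E, G) = 1/(-29 + G) (j(E, G) = 1/(G - 29) = 1/(-29 + G))
j(h(-12), -206) + 41540 = 1/(-29 - 206) + 41540 = 1/(-235) + 41540 = -1/235 + 41540 = 9761899/235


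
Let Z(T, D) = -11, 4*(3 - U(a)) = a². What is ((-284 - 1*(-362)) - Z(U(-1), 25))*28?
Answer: 2492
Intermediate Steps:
U(a) = 3 - a²/4
((-284 - 1*(-362)) - Z(U(-1), 25))*28 = ((-284 - 1*(-362)) - 1*(-11))*28 = ((-284 + 362) + 11)*28 = (78 + 11)*28 = 89*28 = 2492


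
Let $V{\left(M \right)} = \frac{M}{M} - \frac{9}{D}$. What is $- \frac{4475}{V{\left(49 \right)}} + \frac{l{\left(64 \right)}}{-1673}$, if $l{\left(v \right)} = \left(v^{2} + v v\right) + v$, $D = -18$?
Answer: $- \frac{14998118}{5019} \approx -2988.3$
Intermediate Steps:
$V{\left(M \right)} = \frac{3}{2}$ ($V{\left(M \right)} = \frac{M}{M} - \frac{9}{-18} = 1 - - \frac{1}{2} = 1 + \frac{1}{2} = \frac{3}{2}$)
$l{\left(v \right)} = v + 2 v^{2}$ ($l{\left(v \right)} = \left(v^{2} + v^{2}\right) + v = 2 v^{2} + v = v + 2 v^{2}$)
$- \frac{4475}{V{\left(49 \right)}} + \frac{l{\left(64 \right)}}{-1673} = - \frac{4475}{\frac{3}{2}} + \frac{64 \left(1 + 2 \cdot 64\right)}{-1673} = \left(-4475\right) \frac{2}{3} + 64 \left(1 + 128\right) \left(- \frac{1}{1673}\right) = - \frac{8950}{3} + 64 \cdot 129 \left(- \frac{1}{1673}\right) = - \frac{8950}{3} + 8256 \left(- \frac{1}{1673}\right) = - \frac{8950}{3} - \frac{8256}{1673} = - \frac{14998118}{5019}$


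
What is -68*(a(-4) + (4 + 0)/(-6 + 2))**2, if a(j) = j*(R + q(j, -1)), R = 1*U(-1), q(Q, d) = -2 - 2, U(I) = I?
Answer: -24548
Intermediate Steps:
q(Q, d) = -4
R = -1 (R = 1*(-1) = -1)
a(j) = -5*j (a(j) = j*(-1 - 4) = j*(-5) = -5*j)
-68*(a(-4) + (4 + 0)/(-6 + 2))**2 = -68*(-5*(-4) + (4 + 0)/(-6 + 2))**2 = -68*(20 + 4/(-4))**2 = -68*(20 + 4*(-1/4))**2 = -68*(20 - 1)**2 = -68*19**2 = -68*361 = -24548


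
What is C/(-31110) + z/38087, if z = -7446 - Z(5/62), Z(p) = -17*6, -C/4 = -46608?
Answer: -1221517904/197481095 ≈ -6.1855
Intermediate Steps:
C = 186432 (C = -4*(-46608) = 186432)
Z(p) = -102
z = -7344 (z = -7446 - 1*(-102) = -7446 + 102 = -7344)
C/(-31110) + z/38087 = 186432/(-31110) - 7344/38087 = 186432*(-1/31110) - 7344*1/38087 = -31072/5185 - 7344/38087 = -1221517904/197481095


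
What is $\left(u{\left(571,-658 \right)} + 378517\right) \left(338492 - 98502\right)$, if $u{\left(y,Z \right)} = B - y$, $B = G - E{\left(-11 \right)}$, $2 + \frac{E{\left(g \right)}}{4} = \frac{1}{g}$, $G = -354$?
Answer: $\frac{996823423960}{11} \approx 9.062 \cdot 10^{10}$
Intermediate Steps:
$E{\left(g \right)} = -8 + \frac{4}{g}$
$B = - \frac{3802}{11}$ ($B = -354 - \left(-8 + \frac{4}{-11}\right) = -354 - \left(-8 + 4 \left(- \frac{1}{11}\right)\right) = -354 - \left(-8 - \frac{4}{11}\right) = -354 - - \frac{92}{11} = -354 + \frac{92}{11} = - \frac{3802}{11} \approx -345.64$)
$u{\left(y,Z \right)} = - \frac{3802}{11} - y$
$\left(u{\left(571,-658 \right)} + 378517\right) \left(338492 - 98502\right) = \left(\left(- \frac{3802}{11} - 571\right) + 378517\right) \left(338492 - 98502\right) = \left(\left(- \frac{3802}{11} - 571\right) + 378517\right) 239990 = \left(- \frac{10083}{11} + 378517\right) 239990 = \frac{4153604}{11} \cdot 239990 = \frac{996823423960}{11}$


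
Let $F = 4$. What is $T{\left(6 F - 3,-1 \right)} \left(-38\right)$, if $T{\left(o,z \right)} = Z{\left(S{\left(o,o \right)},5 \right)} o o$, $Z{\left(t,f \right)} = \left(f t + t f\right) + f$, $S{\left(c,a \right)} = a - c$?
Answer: $-83790$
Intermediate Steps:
$Z{\left(t,f \right)} = f + 2 f t$ ($Z{\left(t,f \right)} = \left(f t + f t\right) + f = 2 f t + f = f + 2 f t$)
$T{\left(o,z \right)} = 5 o^{2}$ ($T{\left(o,z \right)} = 5 \left(1 + 2 \left(o - o\right)\right) o o = 5 \left(1 + 2 \cdot 0\right) o o = 5 \left(1 + 0\right) o o = 5 \cdot 1 o o = 5 o o = 5 o^{2}$)
$T{\left(6 F - 3,-1 \right)} \left(-38\right) = 5 \left(6 \cdot 4 - 3\right)^{2} \left(-38\right) = 5 \left(24 - 3\right)^{2} \left(-38\right) = 5 \cdot 21^{2} \left(-38\right) = 5 \cdot 441 \left(-38\right) = 2205 \left(-38\right) = -83790$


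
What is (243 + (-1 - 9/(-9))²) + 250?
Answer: 493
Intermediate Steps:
(243 + (-1 - 9/(-9))²) + 250 = (243 + (-1 - 9*(-⅑))²) + 250 = (243 + (-1 + 1)²) + 250 = (243 + 0²) + 250 = (243 + 0) + 250 = 243 + 250 = 493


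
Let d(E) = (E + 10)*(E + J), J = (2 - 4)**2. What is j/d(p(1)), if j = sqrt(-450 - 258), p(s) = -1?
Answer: 2*I*sqrt(177)/27 ≈ 0.98549*I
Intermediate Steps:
J = 4 (J = (-2)**2 = 4)
j = 2*I*sqrt(177) (j = sqrt(-708) = 2*I*sqrt(177) ≈ 26.608*I)
d(E) = (4 + E)*(10 + E) (d(E) = (E + 10)*(E + 4) = (10 + E)*(4 + E) = (4 + E)*(10 + E))
j/d(p(1)) = (2*I*sqrt(177))/(40 + (-1)**2 + 14*(-1)) = (2*I*sqrt(177))/(40 + 1 - 14) = (2*I*sqrt(177))/27 = (2*I*sqrt(177))*(1/27) = 2*I*sqrt(177)/27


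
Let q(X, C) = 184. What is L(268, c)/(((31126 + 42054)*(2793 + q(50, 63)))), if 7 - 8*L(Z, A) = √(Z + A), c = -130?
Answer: 7/1742854880 - √138/1742854880 ≈ -2.7239e-9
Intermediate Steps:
L(Z, A) = 7/8 - √(A + Z)/8 (L(Z, A) = 7/8 - √(Z + A)/8 = 7/8 - √(A + Z)/8)
L(268, c)/(((31126 + 42054)*(2793 + q(50, 63)))) = (7/8 - √(-130 + 268)/8)/(((31126 + 42054)*(2793 + 184))) = (7/8 - √138/8)/((73180*2977)) = (7/8 - √138/8)/217856860 = (7/8 - √138/8)*(1/217856860) = 7/1742854880 - √138/1742854880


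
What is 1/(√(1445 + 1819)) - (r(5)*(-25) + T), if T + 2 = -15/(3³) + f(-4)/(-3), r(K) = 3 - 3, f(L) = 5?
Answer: 38/9 + √51/408 ≈ 4.2397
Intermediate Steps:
r(K) = 0
T = -38/9 (T = -2 + (-15/(3³) + 5/(-3)) = -2 + (-15/27 + 5*(-⅓)) = -2 + (-15*1/27 - 5/3) = -2 + (-5/9 - 5/3) = -2 - 20/9 = -38/9 ≈ -4.2222)
1/(√(1445 + 1819)) - (r(5)*(-25) + T) = 1/(√(1445 + 1819)) - (0*(-25) - 38/9) = 1/(√3264) - (0 - 38/9) = 1/(8*√51) - 1*(-38/9) = √51/408 + 38/9 = 38/9 + √51/408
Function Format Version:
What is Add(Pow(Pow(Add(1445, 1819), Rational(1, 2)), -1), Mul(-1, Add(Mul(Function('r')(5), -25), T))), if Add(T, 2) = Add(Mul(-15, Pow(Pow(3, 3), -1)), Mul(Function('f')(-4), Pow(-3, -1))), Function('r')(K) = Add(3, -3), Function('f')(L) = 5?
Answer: Add(Rational(38, 9), Mul(Rational(1, 408), Pow(51, Rational(1, 2)))) ≈ 4.2397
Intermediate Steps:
Function('r')(K) = 0
T = Rational(-38, 9) (T = Add(-2, Add(Mul(-15, Pow(Pow(3, 3), -1)), Mul(5, Pow(-3, -1)))) = Add(-2, Add(Mul(-15, Pow(27, -1)), Mul(5, Rational(-1, 3)))) = Add(-2, Add(Mul(-15, Rational(1, 27)), Rational(-5, 3))) = Add(-2, Add(Rational(-5, 9), Rational(-5, 3))) = Add(-2, Rational(-20, 9)) = Rational(-38, 9) ≈ -4.2222)
Add(Pow(Pow(Add(1445, 1819), Rational(1, 2)), -1), Mul(-1, Add(Mul(Function('r')(5), -25), T))) = Add(Pow(Pow(Add(1445, 1819), Rational(1, 2)), -1), Mul(-1, Add(Mul(0, -25), Rational(-38, 9)))) = Add(Pow(Pow(3264, Rational(1, 2)), -1), Mul(-1, Add(0, Rational(-38, 9)))) = Add(Pow(Mul(8, Pow(51, Rational(1, 2))), -1), Mul(-1, Rational(-38, 9))) = Add(Mul(Rational(1, 408), Pow(51, Rational(1, 2))), Rational(38, 9)) = Add(Rational(38, 9), Mul(Rational(1, 408), Pow(51, Rational(1, 2))))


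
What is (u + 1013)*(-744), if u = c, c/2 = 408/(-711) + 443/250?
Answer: -7460116768/9875 ≈ -7.5546e+5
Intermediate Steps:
c = 70991/29625 (c = 2*(408/(-711) + 443/250) = 2*(408*(-1/711) + 443*(1/250)) = 2*(-136/237 + 443/250) = 2*(70991/59250) = 70991/29625 ≈ 2.3963)
u = 70991/29625 ≈ 2.3963
(u + 1013)*(-744) = (70991/29625 + 1013)*(-744) = (30081116/29625)*(-744) = -7460116768/9875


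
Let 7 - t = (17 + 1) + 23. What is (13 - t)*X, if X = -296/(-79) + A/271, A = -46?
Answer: 3599354/21409 ≈ 168.12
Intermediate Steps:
X = 76582/21409 (X = -296/(-79) - 46/271 = -296*(-1/79) - 46*1/271 = 296/79 - 46/271 = 76582/21409 ≈ 3.5771)
t = -34 (t = 7 - ((17 + 1) + 23) = 7 - (18 + 23) = 7 - 1*41 = 7 - 41 = -34)
(13 - t)*X = (13 - 1*(-34))*(76582/21409) = (13 + 34)*(76582/21409) = 47*(76582/21409) = 3599354/21409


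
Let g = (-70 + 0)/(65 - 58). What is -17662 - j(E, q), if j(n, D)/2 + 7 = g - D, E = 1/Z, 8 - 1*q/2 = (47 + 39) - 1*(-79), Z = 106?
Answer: -18256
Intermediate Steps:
q = -314 (q = 16 - 2*((47 + 39) - 1*(-79)) = 16 - 2*(86 + 79) = 16 - 2*165 = 16 - 330 = -314)
E = 1/106 ≈ 0.0094340
g = -10 (g = -70/7 = -70*1/7 = -10)
j(n, D) = -34 - 2*D (j(n, D) = -14 + 2*(-10 - D) = -14 + (-20 - 2*D) = -34 - 2*D)
-17662 - j(E, q) = -17662 - (-34 - 2*(-314)) = -17662 - (-34 + 628) = -17662 - 1*594 = -17662 - 594 = -18256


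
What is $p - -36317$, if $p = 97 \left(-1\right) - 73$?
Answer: $36147$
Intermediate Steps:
$p = -170$ ($p = -97 - 73 = -170$)
$p - -36317 = -170 - -36317 = -170 + 36317 = 36147$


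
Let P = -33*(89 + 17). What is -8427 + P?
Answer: -11925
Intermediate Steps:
P = -3498 (P = -33*106 = -3498)
-8427 + P = -8427 - 3498 = -11925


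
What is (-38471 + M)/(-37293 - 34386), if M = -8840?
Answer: 47311/71679 ≈ 0.66004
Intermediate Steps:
(-38471 + M)/(-37293 - 34386) = (-38471 - 8840)/(-37293 - 34386) = -47311/(-71679) = -47311*(-1/71679) = 47311/71679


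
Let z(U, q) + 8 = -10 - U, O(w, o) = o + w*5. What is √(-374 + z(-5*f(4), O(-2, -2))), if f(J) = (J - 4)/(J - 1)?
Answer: 14*I*√2 ≈ 19.799*I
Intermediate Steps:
O(w, o) = o + 5*w
f(J) = (-4 + J)/(-1 + J)
z(U, q) = -18 - U (z(U, q) = -8 + (-10 - U) = -18 - U)
√(-374 + z(-5*f(4), O(-2, -2))) = √(-374 + (-18 - (-5)*(-4 + 4)/(-1 + 4))) = √(-374 + (-18 - (-5)*0/3)) = √(-374 + (-18 - (-5)*(⅓)*0)) = √(-374 + (-18 - (-5)*0)) = √(-374 + (-18 - 1*0)) = √(-374 + (-18 + 0)) = √(-374 - 18) = √(-392) = 14*I*√2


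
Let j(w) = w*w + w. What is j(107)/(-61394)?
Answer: -5778/30697 ≈ -0.18823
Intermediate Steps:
j(w) = w + w² (j(w) = w² + w = w + w²)
j(107)/(-61394) = (107*(1 + 107))/(-61394) = (107*108)*(-1/61394) = 11556*(-1/61394) = -5778/30697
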